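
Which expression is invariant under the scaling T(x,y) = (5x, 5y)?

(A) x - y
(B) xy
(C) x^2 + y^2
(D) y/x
D

Under the uniform scaling T(x,y) = (5x, 5y):
Substitute the transformed coordinates into each option and compare with the original:
(A) x - y  ->  (5x) - (5y) = 5x - 5y   [differs from x - y: not invariant]
(B) xy  ->  (5x)(5y) = 25xy   [differs from xy: not invariant]
(C) x^2 + y^2  ->  (5x)^2 + (5y)^2 = 25x^2 + 25y^2   [differs from x^2 + y^2: not invariant]
(D) y/x  ->  (5y)/(5x) = y/x   [equals y/x: invariant]

Only option (D), y/x, is unchanged by the transformation.
The common factor 5 cancels in a ratio of coordinates, while sums, products and sums of squares pick up factors of 5 or 25.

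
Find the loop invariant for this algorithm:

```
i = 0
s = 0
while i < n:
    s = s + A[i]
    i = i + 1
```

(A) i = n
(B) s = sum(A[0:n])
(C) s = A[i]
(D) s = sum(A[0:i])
D

A loop invariant must hold before the first iteration and be re-established by every execution of the body.

(D) s = sum(A[0:i]): Initially i = 0 and s = 0 = sum of the empty slice A[0:0]. If s = sum(A[0:i]) holds at the top of an iteration, the body sets s to sum(A[0:i]) + A[i] = sum(A[0:i+1]) and then i to i+1, so s = sum(A[0:i]) holds again. At exit i = n, giving s = sum(A[0:n]).

The other options fail:
(A) i = n: false initially (i = 0); it is the exit condition, not an invariant.
(B) s = sum(A[0:n]): false before the loop (s = 0, not the full sum) -- it only becomes true at exit.
(C) s = A[i]: after the first iteration s = A[0] but i = 1, so s = A[i] compares s with the wrong element (and fails in general).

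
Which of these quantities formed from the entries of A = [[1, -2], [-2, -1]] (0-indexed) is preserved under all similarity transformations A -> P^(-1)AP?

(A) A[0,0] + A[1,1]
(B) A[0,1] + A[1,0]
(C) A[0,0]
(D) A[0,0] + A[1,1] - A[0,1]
A

A[0,0] + A[1,1] is the trace of A. By the cyclic property of the trace, tr(P^(-1)AP) = tr(APP^(-1)) = tr(A), so it is the same for every matrix similar to A.

The other combinations are not similarity invariants. For example, take P = [[2, 1], [1, 1]] (det P = 1), so P^(-1) = [[1, -1], [-1, 2]] and
B = P^(-1)AP = [[5, 2], [-10, -5]].
Evaluating each option on A and on B:
(A) A[0,0] + A[1,1]: 0 for A, 0 for B -> unchanged
(B) A[0,1] + A[1,0]: -4 for A, -8 for B -> changes
(C) A[0,0]: 1 for A, 5 for B -> changes
(D) A[0,0] + A[1,1] - A[0,1]: 2 for A, -2 for B -> changes

Only (A) A[0,0] + A[1,1] = 0 survives (and it does so for every P, not just this one), so it is the invariant.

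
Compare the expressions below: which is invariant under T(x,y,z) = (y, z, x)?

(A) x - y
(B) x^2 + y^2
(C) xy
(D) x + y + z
D

Apply T(x,y,z) = (y, z, x) to each option, i.e. replace (x, y, z) by the transformed coordinates.
Substitute the transformed coordinates into each option and compare with the original:
(A) x - y  ->  (y) - (z) = y - z   [differs from x - y: not invariant]
(B) x^2 + y^2  ->  (y)^2 + (z)^2 = y^2 + z^2   [differs from x^2 + y^2: not invariant]
(C) xy  ->  (y)(z) = yz   [differs from xy: not invariant]
(D) x + y + z  ->  (y) + (z) + (x) = x + y + z   [equals x + y + z: invariant]

Only option (D), x + y + z, is unchanged by the transformation.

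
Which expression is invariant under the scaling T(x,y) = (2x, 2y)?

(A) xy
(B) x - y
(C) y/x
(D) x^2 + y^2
C

Under the uniform scaling T(x,y) = (2x, 2y):
Substitute the transformed coordinates into each option and compare with the original:
(A) xy  ->  (2x)(2y) = 4xy   [differs from xy: not invariant]
(B) x - y  ->  (2x) - (2y) = 2x - 2y   [differs from x - y: not invariant]
(C) y/x  ->  (2y)/(2x) = y/x   [equals y/x: invariant]
(D) x^2 + y^2  ->  (2x)^2 + (2y)^2 = 4x^2 + 4y^2   [differs from x^2 + y^2: not invariant]

Only option (C), y/x, is unchanged by the transformation.
The common factor 2 cancels in a ratio of coordinates, while sums, products and sums of squares pick up factors of 2 or 4.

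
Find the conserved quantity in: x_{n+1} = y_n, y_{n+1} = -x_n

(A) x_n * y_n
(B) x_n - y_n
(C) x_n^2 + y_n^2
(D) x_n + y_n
C

For the recurrence x_{n+1} = y_n, y_{n+1} = -x_n:

x_{n+1}^2 + y_{n+1}^2 = y_n^2 + (-x_n)^2 = x_n^2 + y_n^2
The sum of squares is conserved (like energy in a harmonic oscillator).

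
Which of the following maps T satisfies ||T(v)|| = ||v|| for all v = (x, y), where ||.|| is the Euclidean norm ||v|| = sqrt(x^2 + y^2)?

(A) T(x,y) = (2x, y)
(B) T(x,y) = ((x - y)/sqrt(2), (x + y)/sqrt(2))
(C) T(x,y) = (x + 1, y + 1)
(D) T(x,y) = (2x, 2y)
B

A transformation preserves a norm if ||T(v)|| = ||v|| for every v; a single vector where the norm changes rules an option out.

(A) T(x,y) = (2x, y): v = (1, 0) has norm sqrt((1)^2 + (0)^2) = 1, but T(v) = (2, 0) has norm 2 -- not preserved.
(B) T(x,y) = ((x - y)/sqrt(2), (x + y)/sqrt(2)): preserves the norm -- it is an orthogonal map (a rotation/reflection), and (sqrt(2)(x - y)/2)^2 + (sqrt(2)(x + y)/2)^2 simplifies to x^2 + y^2.
(C) T(x,y) = (x + 1, y + 1): v = (1, 0) has norm sqrt((1)^2 + (0)^2) = 1, but T(v) = (2, 1) has norm sqrt(5) -- not preserved.
(D) T(x,y) = (2x, 2y): v = (1, 0) has norm sqrt((1)^2 + (0)^2) = 1, but T(v) = (2, 0) has norm 2 -- not preserved.

Therefore the answer is (B).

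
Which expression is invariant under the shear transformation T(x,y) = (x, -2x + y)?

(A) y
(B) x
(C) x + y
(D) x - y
B

Under the shear T(x,y) = (x, -2x + y):
Substitute the transformed coordinates into each option and compare with the original:
(A) y  ->  (-2x + y) = -2x + y   [differs from y: not invariant]
(B) x  ->  (x) = x   [equals x: invariant]
(C) x + y  ->  (x) + (-2x + y) = -x + y   [differs from x + y: not invariant]
(D) x - y  ->  (x) - (-2x + y) = 3x - y   [differs from x - y: not invariant]

Only option (B), x, is unchanged by the transformation.
A vertical shear moves points parallel to the y-axis, so the x-coordinate (and any function of x alone) is unchanged.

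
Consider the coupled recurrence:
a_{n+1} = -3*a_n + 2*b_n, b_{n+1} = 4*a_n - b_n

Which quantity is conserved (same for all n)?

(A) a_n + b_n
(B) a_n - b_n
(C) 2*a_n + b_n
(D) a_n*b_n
A

Replace a_n by a_{n+1} = -3*a_n + 2*b_n and b_n by b_{n+1} = 4*a_n - b_n in each option and simplify:
(A) a_n + b_n  ->  (-3*a_n + 2*b_n) + (4*a_n - b_n) = a_n + b_n   [conserved]
(B) a_n - b_n  ->  (-3*a_n + 2*b_n) - (4*a_n - b_n) = -7*a_n + 3*b_n   [not conserved]
(C) 2*a_n + b_n  ->  2*(-3*a_n + 2*b_n) + (4*a_n - b_n) = -2*a_n + 3*b_n   [not conserved]
(D) a_n*b_n  ->  (-3*a_n + 2*b_n)*(4*a_n - b_n) = -12*a_n^2 + 11*a_n*b_n - 2*b_n^2   [not conserved]

Only (A) a_n + b_n returns to itself after one step, so it is the conserved quantity.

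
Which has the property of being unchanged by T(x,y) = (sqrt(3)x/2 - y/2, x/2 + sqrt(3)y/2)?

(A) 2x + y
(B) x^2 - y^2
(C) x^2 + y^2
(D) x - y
C

An expression E(x,y) is invariant under T if E(T(x,y)) = E(x,y). Here T(x,y) = (sqrt(3)x/2 - y/2, x/2 + sqrt(3)y/2).
Substitute the transformed coordinates into each option and compare with the original:
(A) 2x + y  ->  2(sqrt(3)x/2 - y/2) + (x/2 + sqrt(3)y/2) = x/2 + sqrt(3)x - y + sqrt(3)y/2   [differs from 2x + y: not invariant]
(B) x^2 - y^2  ->  (sqrt(3)x/2 - y/2)^2 - (x/2 + sqrt(3)y/2)^2 = x^2/2 - sqrt(3)xy - y^2/2   [differs from x^2 - y^2: not invariant]
(C) x^2 + y^2  ->  (sqrt(3)x/2 - y/2)^2 + (x/2 + sqrt(3)y/2)^2 = x^2 + y^2   [equals x^2 + y^2: invariant]
(D) x - y  ->  (sqrt(3)x/2 - y/2) - (x/2 + sqrt(3)y/2) = -x/2 + sqrt(3)x/2 - sqrt(3)y/2 - y/2   [differs from x - y: not invariant]

Only option (C), x^2 + y^2, is unchanged by the transformation.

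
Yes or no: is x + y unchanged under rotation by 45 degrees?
No

Applying rotation by 45 degrees: x' = x*cos(45 degrees) - y*sin(45 degrees) = sqrt(2)x/2 - sqrt(2)y/2, y' = x*sin(45 degrees) + y*cos(45 degrees) = sqrt(2)x/2 + sqrt(2)y/2

Substituting into x + y:
(sqrt(2)x/2 - sqrt(2)y/2) + (sqrt(2)x/2 + sqrt(2)y/2)
= sqrt(2)x

This differs from the original expression x + y, so it is NOT invariant.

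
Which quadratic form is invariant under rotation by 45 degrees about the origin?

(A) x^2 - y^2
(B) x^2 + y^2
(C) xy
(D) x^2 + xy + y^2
B

Rotation by 45 degrees sends (x, y) to (sqrt(2)x/2 - sqrt(2)y/2, sqrt(2)x/2 + sqrt(2)y/2).
Substitute the transformed coordinates into each option and compare with the original:
(A) x^2 - y^2  ->  (sqrt(2)x/2 - sqrt(2)y/2)^2 - (sqrt(2)x/2 + sqrt(2)y/2)^2 = -2xy   [differs from x^2 - y^2: not invariant]
(B) x^2 + y^2  ->  (sqrt(2)x/2 - sqrt(2)y/2)^2 + (sqrt(2)x/2 + sqrt(2)y/2)^2 = x^2 + y^2   [equals x^2 + y^2: invariant]
(C) xy  ->  (sqrt(2)x/2 - sqrt(2)y/2)(sqrt(2)x/2 + sqrt(2)y/2) = x^2/2 - y^2/2   [differs from xy: not invariant]
(D) x^2 + xy + y^2  ->  (sqrt(2)x/2 - sqrt(2)y/2)^2 + (sqrt(2)x/2 - sqrt(2)y/2)(sqrt(2)x/2 + sqrt(2)y/2) + (sqrt(2)x/2 + sqrt(2)y/2)^2 = 3x^2/2 + y^2/2   [differs from x^2 + xy + y^2: not invariant]

Only option (B), x^2 + y^2, is unchanged by the transformation.
x^2 + y^2 is the squared distance from the origin, which rotations preserve.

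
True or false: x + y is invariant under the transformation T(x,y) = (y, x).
True

Substitute T(x,y) = (y, x) into the expression and compare with the original.

Original: x + y
After applying T: (y) + (x) = x + y

This is identical to the original x + y, so the expression is invariant.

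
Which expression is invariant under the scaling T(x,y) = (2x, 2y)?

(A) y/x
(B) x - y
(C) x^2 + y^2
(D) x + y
A

Under the uniform scaling T(x,y) = (2x, 2y):
Substitute the transformed coordinates into each option and compare with the original:
(A) y/x  ->  (2y)/(2x) = y/x   [equals y/x: invariant]
(B) x - y  ->  (2x) - (2y) = 2x - 2y   [differs from x - y: not invariant]
(C) x^2 + y^2  ->  (2x)^2 + (2y)^2 = 4x^2 + 4y^2   [differs from x^2 + y^2: not invariant]
(D) x + y  ->  (2x) + (2y) = 2x + 2y   [differs from x + y: not invariant]

Only option (A), y/x, is unchanged by the transformation.
The common factor 2 cancels in a ratio of coordinates, while sums, products and sums of squares pick up factors of 2 or 4.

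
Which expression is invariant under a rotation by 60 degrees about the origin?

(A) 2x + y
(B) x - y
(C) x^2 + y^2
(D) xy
C

A rotation by 60 degrees sends (x, y) to (x/2 - sqrt(3)y/2, sqrt(3)x/2 + y/2).
Substitute the transformed coordinates into each option and compare with the original:
(A) 2x + y  ->  2(x/2 - sqrt(3)y/2) + (sqrt(3)x/2 + y/2) = sqrt(3)x/2 + x - sqrt(3)y + y/2   [differs from 2x + y: not invariant]
(B) x - y  ->  (x/2 - sqrt(3)y/2) - (sqrt(3)x/2 + y/2) = -sqrt(3)x/2 + x/2 - sqrt(3)y/2 - y/2   [differs from x - y: not invariant]
(C) x^2 + y^2  ->  (x/2 - sqrt(3)y/2)^2 + (sqrt(3)x/2 + y/2)^2 = x^2 + y^2   [equals x^2 + y^2: invariant]
(D) xy  ->  (x/2 - sqrt(3)y/2)(sqrt(3)x/2 + y/2) = sqrt(3)x^2/4 - xy/2 - sqrt(3)y^2/4   [differs from xy: not invariant]

Only option (C), x^2 + y^2, is unchanged by the transformation.
Geometrically, x^2 + y^2 is the squared distance from the origin, which every rotation about the origin preserves.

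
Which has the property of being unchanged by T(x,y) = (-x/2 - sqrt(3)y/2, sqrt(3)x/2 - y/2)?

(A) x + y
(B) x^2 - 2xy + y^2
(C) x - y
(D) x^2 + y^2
D

An expression E(x,y) is invariant under T if E(T(x,y)) = E(x,y). Here T(x,y) = (-x/2 - sqrt(3)y/2, sqrt(3)x/2 - y/2).
Substitute the transformed coordinates into each option and compare with the original:
(A) x + y  ->  (-x/2 - sqrt(3)y/2) + (sqrt(3)x/2 - y/2) = -x/2 + sqrt(3)x/2 - sqrt(3)y/2 - y/2   [differs from x + y: not invariant]
(B) x^2 - 2xy + y^2  ->  (-x/2 - sqrt(3)y/2)^2 - 2(-x/2 - sqrt(3)y/2)(sqrt(3)x/2 - y/2) + (sqrt(3)x/2 - y/2)^2 = sqrt(3)x^2/2 + x^2 + xy - sqrt(3)y^2/2 + y^2   [differs from x^2 - 2xy + y^2: not invariant]
(C) x - y  ->  (-x/2 - sqrt(3)y/2) - (sqrt(3)x/2 - y/2) = -sqrt(3)x/2 - x/2 - sqrt(3)y/2 + y/2   [differs from x - y: not invariant]
(D) x^2 + y^2  ->  (-x/2 - sqrt(3)y/2)^2 + (sqrt(3)x/2 - y/2)^2 = x^2 + y^2   [equals x^2 + y^2: invariant]

Only option (D), x^2 + y^2, is unchanged by the transformation.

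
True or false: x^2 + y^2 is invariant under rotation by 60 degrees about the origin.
True

Applying rotation by 60 degrees: x' = x*cos(60 degrees) - y*sin(60 degrees) = x/2 - sqrt(3)y/2, y' = x*sin(60 degrees) + y*cos(60 degrees) = sqrt(3)x/2 + y/2

Substituting into x^2 + y^2:
(x/2 - sqrt(3)y/2)^2 + (sqrt(3)x/2 + y/2)^2
= x^2 + y^2

This equals the original expression x^2 + y^2, so it IS invariant.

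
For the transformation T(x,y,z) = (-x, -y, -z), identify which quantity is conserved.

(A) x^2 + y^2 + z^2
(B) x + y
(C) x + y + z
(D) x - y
A

Apply T(x,y,z) = (-x, -y, -z) to each option, i.e. replace (x, y, z) by the transformed coordinates.
Substitute the transformed coordinates into each option and compare with the original:
(A) x^2 + y^2 + z^2  ->  (-x)^2 + (-y)^2 + (-z)^2 = x^2 + y^2 + z^2   [equals x^2 + y^2 + z^2: invariant]
(B) x + y  ->  (-x) + (-y) = -x - y   [differs from x + y: not invariant]
(C) x + y + z  ->  (-x) + (-y) + (-z) = -x - y - z   [differs from x + y + z: not invariant]
(D) x - y  ->  (-x) - (-y) = -x + y   [differs from x - y: not invariant]

Only option (A), x^2 + y^2 + z^2, is unchanged by the transformation.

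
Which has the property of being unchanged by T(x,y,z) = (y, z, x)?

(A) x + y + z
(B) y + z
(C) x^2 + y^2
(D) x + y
A

Apply T(x,y,z) = (y, z, x) to each option, i.e. replace (x, y, z) by the transformed coordinates.
Substitute the transformed coordinates into each option and compare with the original:
(A) x + y + z  ->  (y) + (z) + (x) = x + y + z   [equals x + y + z: invariant]
(B) y + z  ->  (z) + (x) = x + z   [differs from y + z: not invariant]
(C) x^2 + y^2  ->  (y)^2 + (z)^2 = y^2 + z^2   [differs from x^2 + y^2: not invariant]
(D) x + y  ->  (y) + (z) = y + z   [differs from x + y: not invariant]

Only option (A), x + y + z, is unchanged by the transformation.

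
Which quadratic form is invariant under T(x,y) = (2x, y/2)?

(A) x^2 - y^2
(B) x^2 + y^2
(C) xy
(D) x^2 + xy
C

T multiplies x by 2 and divides y by 2.
Substitute the transformed coordinates into each option and compare with the original:
(A) x^2 - y^2  ->  (2x)^2 - (y/2)^2 = 4x^2 - y^2/4   [differs from x^2 - y^2: not invariant]
(B) x^2 + y^2  ->  (2x)^2 + (y/2)^2 = 4x^2 + y^2/4   [differs from x^2 + y^2: not invariant]
(C) xy  ->  (2x)(y/2) = xy   [equals xy: invariant]
(D) x^2 + xy  ->  (2x)^2 + (2x)(y/2) = 4x^2 + xy   [differs from x^2 + xy: not invariant]

Only option (C), xy, is unchanged by the transformation.
The factors 2 and 1/2 cancel only in the pure product xy.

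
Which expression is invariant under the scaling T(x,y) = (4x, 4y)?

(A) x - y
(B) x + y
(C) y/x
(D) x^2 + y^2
C

Under the uniform scaling T(x,y) = (4x, 4y):
Substitute the transformed coordinates into each option and compare with the original:
(A) x - y  ->  (4x) - (4y) = 4x - 4y   [differs from x - y: not invariant]
(B) x + y  ->  (4x) + (4y) = 4x + 4y   [differs from x + y: not invariant]
(C) y/x  ->  (4y)/(4x) = y/x   [equals y/x: invariant]
(D) x^2 + y^2  ->  (4x)^2 + (4y)^2 = 16x^2 + 16y^2   [differs from x^2 + y^2: not invariant]

Only option (C), y/x, is unchanged by the transformation.
The common factor 4 cancels in a ratio of coordinates, while sums, products and sums of squares pick up factors of 4 or 16.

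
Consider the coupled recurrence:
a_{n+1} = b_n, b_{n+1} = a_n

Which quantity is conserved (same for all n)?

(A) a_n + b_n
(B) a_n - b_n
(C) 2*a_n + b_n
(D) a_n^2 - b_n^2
A

Replace a_n by a_{n+1} = b_n and b_n by b_{n+1} = a_n in each option and simplify:
(A) a_n + b_n  ->  (b_n) + (a_n) = a_n + b_n   [conserved]
(B) a_n - b_n  ->  (b_n) - (a_n) = -a_n + b_n   [not conserved]
(C) 2*a_n + b_n  ->  2*(b_n) + (a_n) = a_n + 2*b_n   [not conserved]
(D) a_n^2 - b_n^2  ->  (b_n)^2 - (a_n)^2 = -a_n^2 + b_n^2   [not conserved]

Only (A) a_n + b_n returns to itself after one step, so it is the conserved quantity.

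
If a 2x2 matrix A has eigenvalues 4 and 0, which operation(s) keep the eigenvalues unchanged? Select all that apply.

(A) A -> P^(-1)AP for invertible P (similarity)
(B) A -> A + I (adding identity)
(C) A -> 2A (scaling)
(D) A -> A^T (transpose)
A and D

Eigenvalues are preserved by:
1. Similarity transformations: A -> P^(-1)AP (same characteristic polynomial)
2. Transpose: A^T has the same eigenvalues as A

Eigenvalues are NOT preserved by:
- Adding identity: eigenvalues become 4+1, 0+1
- Scaling: eigenvalues become 8, 0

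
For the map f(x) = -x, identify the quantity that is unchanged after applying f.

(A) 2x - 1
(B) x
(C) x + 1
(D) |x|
D

For f(x) = -x:
Applying f replaces x by -x. Since |-x| = |x|, the absolute value is unchanged by f, whereas x -> -x, 2x - 1 -> -2x - 1 and x + 1 -> -x + 1 all change.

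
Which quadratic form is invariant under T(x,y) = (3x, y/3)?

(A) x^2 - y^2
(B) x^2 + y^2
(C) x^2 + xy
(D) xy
D

T multiplies x by 3 and divides y by 3.
Substitute the transformed coordinates into each option and compare with the original:
(A) x^2 - y^2  ->  (3x)^2 - (y/3)^2 = 9x^2 - y^2/9   [differs from x^2 - y^2: not invariant]
(B) x^2 + y^2  ->  (3x)^2 + (y/3)^2 = 9x^2 + y^2/9   [differs from x^2 + y^2: not invariant]
(C) x^2 + xy  ->  (3x)^2 + (3x)(y/3) = 9x^2 + xy   [differs from x^2 + xy: not invariant]
(D) xy  ->  (3x)(y/3) = xy   [equals xy: invariant]

Only option (D), xy, is unchanged by the transformation.
The factors 3 and 1/3 cancel only in the pure product xy.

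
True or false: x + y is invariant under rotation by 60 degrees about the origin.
False

Applying rotation by 60 degrees: x' = x*cos(60 degrees) - y*sin(60 degrees) = x/2 - sqrt(3)y/2, y' = x*sin(60 degrees) + y*cos(60 degrees) = sqrt(3)x/2 + y/2

Substituting into x + y:
(x/2 - sqrt(3)y/2) + (sqrt(3)x/2 + y/2)
= x/2 + sqrt(3)x/2 - sqrt(3)y/2 + y/2

This differs from the original expression x + y, so it is NOT invariant.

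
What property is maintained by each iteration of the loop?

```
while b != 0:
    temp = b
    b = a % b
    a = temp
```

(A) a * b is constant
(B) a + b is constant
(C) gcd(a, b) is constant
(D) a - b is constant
C

A loop invariant must hold before the first iteration and be re-established by every execution of the body.

(C) gcd(a, b) is constant: One iteration replaces (a, b) by (b, a mod b). Since a mod b = a - q*b for an integer q, any common divisor of a and b divides b and a mod b, and conversely; hence gcd(b, a mod b) = gcd(a, b). For instance (16, 9) -> (9, 7) keeps gcd = 1. At exit b = 0 and a = gcd of the original inputs.

The other options fail:
(A) a * b is constant: e.g. (a, b) = (16, 9) -> (9, 7): the product goes from 144 to 63.
(B) a + b is constant: e.g. (a, b) = (16, 9) -> (9, 7): the sum goes from 25 to 16.
(D) a - b is constant: e.g. (a, b) = (16, 9) -> (9, 7): the difference goes from 7 to 2.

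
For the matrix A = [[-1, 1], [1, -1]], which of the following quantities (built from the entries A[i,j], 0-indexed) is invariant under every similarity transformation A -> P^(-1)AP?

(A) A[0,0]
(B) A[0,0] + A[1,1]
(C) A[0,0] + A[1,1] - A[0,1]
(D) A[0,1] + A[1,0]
B

A[0,0] + A[1,1] is the trace of A. By the cyclic property of the trace, tr(P^(-1)AP) = tr(APP^(-1)) = tr(A), so it is the same for every matrix similar to A.

The other combinations are not similarity invariants. For example, take P = [[1, 1], [0, 1]] (det P = 1), so P^(-1) = [[1, -1], [0, 1]] and
B = P^(-1)AP = [[-2, 0], [1, 0]].
Evaluating each option on A and on B:
(A) A[0,0]: -1 for A, -2 for B -> changes
(B) A[0,0] + A[1,1]: -2 for A, -2 for B -> unchanged
(C) A[0,0] + A[1,1] - A[0,1]: -3 for A, -2 for B -> changes
(D) A[0,1] + A[1,0]: 2 for A, 1 for B -> changes

Only (B) A[0,0] + A[1,1] = -2 survives (and it does so for every P, not just this one), so it is the invariant.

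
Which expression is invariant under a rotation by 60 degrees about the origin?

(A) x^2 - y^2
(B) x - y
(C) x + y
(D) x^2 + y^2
D

A rotation by 60 degrees sends (x, y) to (x/2 - sqrt(3)y/2, sqrt(3)x/2 + y/2).
Substitute the transformed coordinates into each option and compare with the original:
(A) x^2 - y^2  ->  (x/2 - sqrt(3)y/2)^2 - (sqrt(3)x/2 + y/2)^2 = -x^2/2 - sqrt(3)xy + y^2/2   [differs from x^2 - y^2: not invariant]
(B) x - y  ->  (x/2 - sqrt(3)y/2) - (sqrt(3)x/2 + y/2) = -sqrt(3)x/2 + x/2 - sqrt(3)y/2 - y/2   [differs from x - y: not invariant]
(C) x + y  ->  (x/2 - sqrt(3)y/2) + (sqrt(3)x/2 + y/2) = x/2 + sqrt(3)x/2 - sqrt(3)y/2 + y/2   [differs from x + y: not invariant]
(D) x^2 + y^2  ->  (x/2 - sqrt(3)y/2)^2 + (sqrt(3)x/2 + y/2)^2 = x^2 + y^2   [equals x^2 + y^2: invariant]

Only option (D), x^2 + y^2, is unchanged by the transformation.
Geometrically, x^2 + y^2 is the squared distance from the origin, which every rotation about the origin preserves.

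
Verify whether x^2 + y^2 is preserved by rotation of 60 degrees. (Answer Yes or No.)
Yes

Applying rotation by 60 degrees: x' = x*cos(60 degrees) - y*sin(60 degrees) = x/2 - sqrt(3)y/2, y' = x*sin(60 degrees) + y*cos(60 degrees) = sqrt(3)x/2 + y/2

Substituting into x^2 + y^2:
(x/2 - sqrt(3)y/2)^2 + (sqrt(3)x/2 + y/2)^2
= x^2 + y^2

This equals the original expression x^2 + y^2, so it IS invariant.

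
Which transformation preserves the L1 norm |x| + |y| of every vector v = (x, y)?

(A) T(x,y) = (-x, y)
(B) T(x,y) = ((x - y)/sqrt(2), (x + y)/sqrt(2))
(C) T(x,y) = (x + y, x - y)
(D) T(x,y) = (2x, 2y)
A

A transformation preserves a norm if ||T(v)|| = ||v|| for every v; a single vector where the norm changes rules an option out.

(A) T(x,y) = (-x, y): preserves the norm -- it only permutes the coordinates and/or flips signs, which leaves |x| + |y| unchanged.
(B) T(x,y) = ((x - y)/sqrt(2), (x + y)/sqrt(2)): v = (1, 0) has norm |1| + |0| = 1, but T(v) = (sqrt(2)/2, sqrt(2)/2) has norm sqrt(2) -- not preserved.
(C) T(x,y) = (x + y, x - y): v = (1, 0) has norm |1| + |0| = 1, but T(v) = (1, 1) has norm 2 -- not preserved.
(D) T(x,y) = (2x, 2y): v = (1, 0) has norm |1| + |0| = 1, but T(v) = (2, 0) has norm 2 -- not preserved.

Therefore the answer is (A).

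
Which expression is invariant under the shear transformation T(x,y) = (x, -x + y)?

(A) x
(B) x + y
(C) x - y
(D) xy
A

Under the shear T(x,y) = (x, -x + y):
Substitute the transformed coordinates into each option and compare with the original:
(A) x  ->  (x) = x   [equals x: invariant]
(B) x + y  ->  (x) + (-x + y) = y   [differs from x + y: not invariant]
(C) x - y  ->  (x) - (-x + y) = 2x - y   [differs from x - y: not invariant]
(D) xy  ->  (x)(-x + y) = -x^2 + xy   [differs from xy: not invariant]

Only option (A), x, is unchanged by the transformation.
A vertical shear moves points parallel to the y-axis, so the x-coordinate (and any function of x alone) is unchanged.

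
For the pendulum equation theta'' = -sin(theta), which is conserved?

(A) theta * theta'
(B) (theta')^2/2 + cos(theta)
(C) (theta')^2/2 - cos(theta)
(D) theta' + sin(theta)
C

A first integral I satisfies dI/dt = 0 along every solution. Differentiate each option and use the equation of motion:
(A) d/dt[theta * theta'] = (theta')^2 + theta theta'' = (theta')^2 - theta sin(theta), not identically 0
(B) d/dt[(theta')^2/2 + cos(theta)] = theta' theta'' - sin(theta) theta' = -2 theta' sin(theta), not identically 0
(C) d/dt[(theta')^2/2 - cos(theta)] = theta' theta'' + sin(theta) theta' = theta'(-sin(theta)) + theta' sin(theta) = 0
(D) d/dt[theta' + sin(theta)] = theta'' + cos(theta) theta' = -sin(theta) + theta' cos(theta), not identically 0

Only (C) has zero time-derivative. This is the total energy: kinetic (theta')^2/2 plus potential -cos(theta).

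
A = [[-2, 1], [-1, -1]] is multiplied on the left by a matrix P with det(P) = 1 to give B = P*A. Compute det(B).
3

By the multiplicative property of determinants, det(B) = det(P*A) = det(P) * det(A) = det(A),
so the determinant is invariant under multiplication by any determinant-1 matrix; we just need det(A).

det(A) = (-2)(-1) - (1)(-1) = 2 - (-1) = 3

Therefore det(B) = 1 * 3 = 3.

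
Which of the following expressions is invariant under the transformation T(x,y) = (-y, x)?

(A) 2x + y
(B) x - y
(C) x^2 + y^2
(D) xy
C

An expression E(x,y) is invariant under T if E(T(x,y)) = E(x,y). Here T(x,y) = (-y, x).
Substitute the transformed coordinates into each option and compare with the original:
(A) 2x + y  ->  2(-y) + (x) = x - 2y   [differs from 2x + y: not invariant]
(B) x - y  ->  (-y) - (x) = -x - y   [differs from x - y: not invariant]
(C) x^2 + y^2  ->  (-y)^2 + (x)^2 = x^2 + y^2   [equals x^2 + y^2: invariant]
(D) xy  ->  (-y)(x) = -xy   [differs from xy: not invariant]

Only option (C), x^2 + y^2, is unchanged by the transformation.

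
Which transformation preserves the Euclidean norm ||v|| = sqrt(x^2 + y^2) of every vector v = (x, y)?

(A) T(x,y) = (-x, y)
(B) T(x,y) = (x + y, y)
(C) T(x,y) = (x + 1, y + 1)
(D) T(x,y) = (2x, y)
A

A transformation preserves a norm if ||T(v)|| = ||v|| for every v; a single vector where the norm changes rules an option out.

(A) T(x,y) = (-x, y): preserves the norm -- it is an orthogonal map (a rotation/reflection), and (-x)^2 + (y)^2 simplifies to x^2 + y^2.
(B) T(x,y) = (x + y, y): v = (0, 1) has norm sqrt((0)^2 + (1)^2) = 1, but T(v) = (1, 1) has norm sqrt(2) -- not preserved.
(C) T(x,y) = (x + 1, y + 1): v = (1, 0) has norm sqrt((1)^2 + (0)^2) = 1, but T(v) = (2, 1) has norm sqrt(5) -- not preserved.
(D) T(x,y) = (2x, y): v = (1, 0) has norm sqrt((1)^2 + (0)^2) = 1, but T(v) = (2, 0) has norm 2 -- not preserved.

Therefore the answer is (A).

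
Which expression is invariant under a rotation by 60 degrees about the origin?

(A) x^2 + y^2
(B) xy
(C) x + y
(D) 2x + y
A

A rotation by 60 degrees sends (x, y) to (x/2 - sqrt(3)y/2, sqrt(3)x/2 + y/2).
Substitute the transformed coordinates into each option and compare with the original:
(A) x^2 + y^2  ->  (x/2 - sqrt(3)y/2)^2 + (sqrt(3)x/2 + y/2)^2 = x^2 + y^2   [equals x^2 + y^2: invariant]
(B) xy  ->  (x/2 - sqrt(3)y/2)(sqrt(3)x/2 + y/2) = sqrt(3)x^2/4 - xy/2 - sqrt(3)y^2/4   [differs from xy: not invariant]
(C) x + y  ->  (x/2 - sqrt(3)y/2) + (sqrt(3)x/2 + y/2) = x/2 + sqrt(3)x/2 - sqrt(3)y/2 + y/2   [differs from x + y: not invariant]
(D) 2x + y  ->  2(x/2 - sqrt(3)y/2) + (sqrt(3)x/2 + y/2) = sqrt(3)x/2 + x - sqrt(3)y + y/2   [differs from 2x + y: not invariant]

Only option (A), x^2 + y^2, is unchanged by the transformation.
Geometrically, x^2 + y^2 is the squared distance from the origin, which every rotation about the origin preserves.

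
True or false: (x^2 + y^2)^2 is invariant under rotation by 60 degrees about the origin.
True

Applying rotation by 60 degrees: x' = x*cos(60 degrees) - y*sin(60 degrees) = x/2 - sqrt(3)y/2, y' = x*sin(60 degrees) + y*cos(60 degrees) = sqrt(3)x/2 + y/2

Substituting into (x^2 + y^2)^2:
((x/2 - sqrt(3)y/2)^2 + (sqrt(3)x/2 + y/2)^2)^2
= x^4 + 2x^2y^2 + y^4 = (x^2 + y^2)^2

This equals the original expression (x^2 + y^2)^2, so it IS invariant.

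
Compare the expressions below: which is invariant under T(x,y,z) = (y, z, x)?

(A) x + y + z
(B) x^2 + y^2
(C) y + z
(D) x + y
A

Apply T(x,y,z) = (y, z, x) to each option, i.e. replace (x, y, z) by the transformed coordinates.
Substitute the transformed coordinates into each option and compare with the original:
(A) x + y + z  ->  (y) + (z) + (x) = x + y + z   [equals x + y + z: invariant]
(B) x^2 + y^2  ->  (y)^2 + (z)^2 = y^2 + z^2   [differs from x^2 + y^2: not invariant]
(C) y + z  ->  (z) + (x) = x + z   [differs from y + z: not invariant]
(D) x + y  ->  (y) + (z) = y + z   [differs from x + y: not invariant]

Only option (A), x + y + z, is unchanged by the transformation.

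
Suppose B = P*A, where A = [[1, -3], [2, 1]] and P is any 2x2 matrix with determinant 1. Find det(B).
7

By the multiplicative property of determinants, det(B) = det(P*A) = det(P) * det(A) = det(A),
so the determinant is invariant under multiplication by any determinant-1 matrix; we just need det(A).

det(A) = (1)(1) - (-3)(2) = 1 - (-6) = 7

Therefore det(B) = 1 * 7 = 7.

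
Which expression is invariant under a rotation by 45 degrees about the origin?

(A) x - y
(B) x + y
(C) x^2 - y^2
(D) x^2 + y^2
D

A rotation by 45 degrees sends (x, y) to (sqrt(2)x/2 - sqrt(2)y/2, sqrt(2)x/2 + sqrt(2)y/2).
Substitute the transformed coordinates into each option and compare with the original:
(A) x - y  ->  (sqrt(2)x/2 - sqrt(2)y/2) - (sqrt(2)x/2 + sqrt(2)y/2) = -sqrt(2)y   [differs from x - y: not invariant]
(B) x + y  ->  (sqrt(2)x/2 - sqrt(2)y/2) + (sqrt(2)x/2 + sqrt(2)y/2) = sqrt(2)x   [differs from x + y: not invariant]
(C) x^2 - y^2  ->  (sqrt(2)x/2 - sqrt(2)y/2)^2 - (sqrt(2)x/2 + sqrt(2)y/2)^2 = -2xy   [differs from x^2 - y^2: not invariant]
(D) x^2 + y^2  ->  (sqrt(2)x/2 - sqrt(2)y/2)^2 + (sqrt(2)x/2 + sqrt(2)y/2)^2 = x^2 + y^2   [equals x^2 + y^2: invariant]

Only option (D), x^2 + y^2, is unchanged by the transformation.
Geometrically, x^2 + y^2 is the squared distance from the origin, which every rotation about the origin preserves.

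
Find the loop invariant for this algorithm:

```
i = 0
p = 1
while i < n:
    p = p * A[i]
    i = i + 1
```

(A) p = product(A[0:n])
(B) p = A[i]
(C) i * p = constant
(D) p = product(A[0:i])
D

A loop invariant must hold before the first iteration and be re-established by every execution of the body.

(D) p = product(A[0:i]): Initially i = 0 and p = 1 = product of the empty slice A[0:0]. If p = product(A[0:i]) holds at the top of an iteration, the body sets p to product(A[0:i]) * A[i] = product(A[0:i+1]) and then i to i+1, so the property is restored. At exit i = n, giving p = product(A[0:n]).

The other options fail:
(A) p = product(A[0:n]): false before the loop (p = 1, not the full product) -- it only becomes true at exit.
(B) p = A[i]: after the first iteration p = A[0] but i = 1; in general p is a product of several elements, not a single one.
(C) i * p = constant: initially i * p = 0, but after one iteration it is 1 * A[0], which is nonzero in general.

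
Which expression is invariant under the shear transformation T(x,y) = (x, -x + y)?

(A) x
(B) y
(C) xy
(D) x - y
A

Under the shear T(x,y) = (x, -x + y):
Substitute the transformed coordinates into each option and compare with the original:
(A) x  ->  (x) = x   [equals x: invariant]
(B) y  ->  (-x + y) = -x + y   [differs from y: not invariant]
(C) xy  ->  (x)(-x + y) = -x^2 + xy   [differs from xy: not invariant]
(D) x - y  ->  (x) - (-x + y) = 2x - y   [differs from x - y: not invariant]

Only option (A), x, is unchanged by the transformation.
A vertical shear moves points parallel to the y-axis, so the x-coordinate (and any function of x alone) is unchanged.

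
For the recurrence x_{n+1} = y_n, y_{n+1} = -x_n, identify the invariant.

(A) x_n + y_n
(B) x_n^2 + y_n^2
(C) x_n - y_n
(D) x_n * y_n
B

For the recurrence x_{n+1} = y_n, y_{n+1} = -x_n:

x_{n+1}^2 + y_{n+1}^2 = y_n^2 + (-x_n)^2 = x_n^2 + y_n^2
The sum of squares is conserved (like energy in a harmonic oscillator).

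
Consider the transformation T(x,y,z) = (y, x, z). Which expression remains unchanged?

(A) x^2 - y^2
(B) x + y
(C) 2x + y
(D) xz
B

Apply T(x,y,z) = (y, x, z) to each option, i.e. replace (x, y, z) by the transformed coordinates.
Substitute the transformed coordinates into each option and compare with the original:
(A) x^2 - y^2  ->  (y)^2 - (x)^2 = -x^2 + y^2   [differs from x^2 - y^2: not invariant]
(B) x + y  ->  (y) + (x) = x + y   [equals x + y: invariant]
(C) 2x + y  ->  2(y) + (x) = x + 2y   [differs from 2x + y: not invariant]
(D) xz  ->  (y)(z) = yz   [differs from xz: not invariant]

Only option (B), x + y, is unchanged by the transformation.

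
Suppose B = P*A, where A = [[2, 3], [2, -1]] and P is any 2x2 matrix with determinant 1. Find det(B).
-8

By the multiplicative property of determinants, det(B) = det(P*A) = det(P) * det(A) = det(A),
so the determinant is invariant under multiplication by any determinant-1 matrix; we just need det(A).

det(A) = (2)(-1) - (3)(2) = -2 - 6 = -8

Therefore det(B) = 1 * (-8) = -8.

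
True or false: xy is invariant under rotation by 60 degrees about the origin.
False

Applying rotation by 60 degrees: x' = x*cos(60 degrees) - y*sin(60 degrees) = x/2 - sqrt(3)y/2, y' = x*sin(60 degrees) + y*cos(60 degrees) = sqrt(3)x/2 + y/2

Substituting into xy:
(x/2 - sqrt(3)y/2)(sqrt(3)x/2 + y/2)
= sqrt(3)x^2/4 - xy/2 - sqrt(3)y^2/4

This differs from the original expression xy, so it is NOT invariant.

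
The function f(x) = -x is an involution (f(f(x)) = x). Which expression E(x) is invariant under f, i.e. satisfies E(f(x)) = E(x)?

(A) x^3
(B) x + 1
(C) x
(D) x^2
D

Replace x by f(x) = -x in each option and simplify. As a quick numerical cross-check, also compare E(4) with E(f(4)) = E(-4).

(A) x^3  ->  (-x)^3 = -x^3; check: E(4) = 64 but E(-4) = -64.   [not invariant]
(B) x + 1  ->  (-x) + 1 = 1 - x; check: E(4) = 5 but E(-4) = -3.   [not invariant]
(C) x  ->  (-x) = -x; check: E(4) = 4 but E(-4) = -4.   [not invariant]
(D) x^2  ->  (-x)^2, which simplifies back to x^2; check: E(4) = 16, E(-4) = 16.   [invariant]

Only (D) is unchanged. E is symmetric under swapping x with f(x) = -x, which is exactly what an involution does.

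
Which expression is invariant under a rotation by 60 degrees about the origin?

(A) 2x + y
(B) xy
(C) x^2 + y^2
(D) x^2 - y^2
C

A rotation by 60 degrees sends (x, y) to (x/2 - sqrt(3)y/2, sqrt(3)x/2 + y/2).
Substitute the transformed coordinates into each option and compare with the original:
(A) 2x + y  ->  2(x/2 - sqrt(3)y/2) + (sqrt(3)x/2 + y/2) = sqrt(3)x/2 + x - sqrt(3)y + y/2   [differs from 2x + y: not invariant]
(B) xy  ->  (x/2 - sqrt(3)y/2)(sqrt(3)x/2 + y/2) = sqrt(3)x^2/4 - xy/2 - sqrt(3)y^2/4   [differs from xy: not invariant]
(C) x^2 + y^2  ->  (x/2 - sqrt(3)y/2)^2 + (sqrt(3)x/2 + y/2)^2 = x^2 + y^2   [equals x^2 + y^2: invariant]
(D) x^2 - y^2  ->  (x/2 - sqrt(3)y/2)^2 - (sqrt(3)x/2 + y/2)^2 = -x^2/2 - sqrt(3)xy + y^2/2   [differs from x^2 - y^2: not invariant]

Only option (C), x^2 + y^2, is unchanged by the transformation.
Geometrically, x^2 + y^2 is the squared distance from the origin, which every rotation about the origin preserves.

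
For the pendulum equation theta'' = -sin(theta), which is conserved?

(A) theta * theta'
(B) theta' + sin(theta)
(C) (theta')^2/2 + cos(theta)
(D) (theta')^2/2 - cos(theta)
D

A first integral I satisfies dI/dt = 0 along every solution. Differentiate each option and use the equation of motion:
(A) d/dt[theta * theta'] = (theta')^2 + theta theta'' = (theta')^2 - theta sin(theta), not identically 0
(B) d/dt[theta' + sin(theta)] = theta'' + cos(theta) theta' = -sin(theta) + theta' cos(theta), not identically 0
(C) d/dt[(theta')^2/2 + cos(theta)] = theta' theta'' - sin(theta) theta' = -2 theta' sin(theta), not identically 0
(D) d/dt[(theta')^2/2 - cos(theta)] = theta' theta'' + sin(theta) theta' = theta'(-sin(theta)) + theta' sin(theta) = 0

Only (D) has zero time-derivative. This is the total energy: kinetic (theta')^2/2 plus potential -cos(theta).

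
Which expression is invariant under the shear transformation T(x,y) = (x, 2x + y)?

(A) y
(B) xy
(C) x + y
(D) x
D

Under the shear T(x,y) = (x, 2x + y):
Substitute the transformed coordinates into each option and compare with the original:
(A) y  ->  (2x + y) = 2x + y   [differs from y: not invariant]
(B) xy  ->  (x)(2x + y) = 2x^2 + xy   [differs from xy: not invariant]
(C) x + y  ->  (x) + (2x + y) = 3x + y   [differs from x + y: not invariant]
(D) x  ->  (x) = x   [equals x: invariant]

Only option (D), x, is unchanged by the transformation.
A vertical shear moves points parallel to the y-axis, so the x-coordinate (and any function of x alone) is unchanged.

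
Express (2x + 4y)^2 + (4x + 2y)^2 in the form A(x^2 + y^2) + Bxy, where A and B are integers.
20(x^2 + y^2) + 32xy

Expanding: (2x + 4y)^2 = 4x^2 + 16xy + 16y^2
(4x + 2y)^2 = 16x^2 + 16xy + 4y^2
Sum = (4+16)(x^2+y^2) + 32xy = 20(x^2 + y^2) + 32xy
This is symmetric in x and y.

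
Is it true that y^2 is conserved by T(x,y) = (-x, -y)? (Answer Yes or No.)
Yes

Substitute T(x,y) = (-x, -y) into the expression and compare with the original.

Original: y^2
After applying T: (-y)^2 = y^2

This is identical to the original y^2, so the expression is invariant.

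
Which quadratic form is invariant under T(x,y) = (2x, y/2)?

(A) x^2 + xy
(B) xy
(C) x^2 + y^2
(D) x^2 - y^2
B

T multiplies x by 2 and divides y by 2.
Substitute the transformed coordinates into each option and compare with the original:
(A) x^2 + xy  ->  (2x)^2 + (2x)(y/2) = 4x^2 + xy   [differs from x^2 + xy: not invariant]
(B) xy  ->  (2x)(y/2) = xy   [equals xy: invariant]
(C) x^2 + y^2  ->  (2x)^2 + (y/2)^2 = 4x^2 + y^2/4   [differs from x^2 + y^2: not invariant]
(D) x^2 - y^2  ->  (2x)^2 - (y/2)^2 = 4x^2 - y^2/4   [differs from x^2 - y^2: not invariant]

Only option (B), xy, is unchanged by the transformation.
The factors 2 and 1/2 cancel only in the pure product xy.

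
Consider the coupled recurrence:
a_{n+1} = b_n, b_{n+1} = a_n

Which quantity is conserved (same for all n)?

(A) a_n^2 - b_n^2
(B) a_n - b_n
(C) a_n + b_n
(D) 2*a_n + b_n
C

Replace a_n by a_{n+1} = b_n and b_n by b_{n+1} = a_n in each option and simplify:
(A) a_n^2 - b_n^2  ->  (b_n)^2 - (a_n)^2 = -a_n^2 + b_n^2   [not conserved]
(B) a_n - b_n  ->  (b_n) - (a_n) = -a_n + b_n   [not conserved]
(C) a_n + b_n  ->  (b_n) + (a_n) = a_n + b_n   [conserved]
(D) 2*a_n + b_n  ->  2*(b_n) + (a_n) = a_n + 2*b_n   [not conserved]

Only (C) a_n + b_n returns to itself after one step, so it is the conserved quantity.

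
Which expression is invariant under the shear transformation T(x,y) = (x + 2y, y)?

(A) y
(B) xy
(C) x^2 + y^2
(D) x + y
A

Under the shear T(x,y) = (x + 2y, y):
Substitute the transformed coordinates into each option and compare with the original:
(A) y  ->  (y) = y   [equals y: invariant]
(B) xy  ->  (x + 2y)(y) = xy + 2y^2   [differs from xy: not invariant]
(C) x^2 + y^2  ->  (x + 2y)^2 + (y)^2 = x^2 + 4xy + 5y^2   [differs from x^2 + y^2: not invariant]
(D) x + y  ->  (x + 2y) + (y) = x + 3y   [differs from x + y: not invariant]

Only option (A), y, is unchanged by the transformation.
A horizontal shear moves points parallel to the x-axis, so the y-coordinate (and any function of y alone) is unchanged.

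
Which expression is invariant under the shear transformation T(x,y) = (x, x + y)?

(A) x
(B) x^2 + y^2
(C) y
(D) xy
A

Under the shear T(x,y) = (x, x + y):
Substitute the transformed coordinates into each option and compare with the original:
(A) x  ->  (x) = x   [equals x: invariant]
(B) x^2 + y^2  ->  (x)^2 + (x + y)^2 = 2x^2 + 2xy + y^2   [differs from x^2 + y^2: not invariant]
(C) y  ->  (x + y) = x + y   [differs from y: not invariant]
(D) xy  ->  (x)(x + y) = x^2 + xy   [differs from xy: not invariant]

Only option (A), x, is unchanged by the transformation.
A vertical shear moves points parallel to the y-axis, so the x-coordinate (and any function of x alone) is unchanged.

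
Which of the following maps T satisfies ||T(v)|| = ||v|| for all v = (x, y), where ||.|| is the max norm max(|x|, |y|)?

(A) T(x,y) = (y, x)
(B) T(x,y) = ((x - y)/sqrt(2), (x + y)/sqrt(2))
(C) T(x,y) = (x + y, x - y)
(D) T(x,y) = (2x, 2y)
A

A transformation preserves a norm if ||T(v)|| = ||v|| for every v; a single vector where the norm changes rules an option out.

(A) T(x,y) = (y, x): preserves the norm -- it only permutes the coordinates and/or flips signs, which leaves max(|x|, |y|) unchanged.
(B) T(x,y) = ((x - y)/sqrt(2), (x + y)/sqrt(2)): v = (1, 0) has norm max(|1|, |0|) = 1, but T(v) = (sqrt(2)/2, sqrt(2)/2) has norm sqrt(2)/2 -- not preserved.
(C) T(x,y) = (x + y, x - y): v = (1, 1) has norm max(|1|, |1|) = 1, but T(v) = (2, 0) has norm 2 -- not preserved.
(D) T(x,y) = (2x, 2y): v = (1, 0) has norm max(|1|, |0|) = 1, but T(v) = (2, 0) has norm 2 -- not preserved.

Therefore the answer is (A).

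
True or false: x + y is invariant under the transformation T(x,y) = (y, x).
True

Substitute T(x,y) = (y, x) into the expression and compare with the original.

Original: x + y
After applying T: (y) + (x) = x + y

This is identical to the original x + y, so the expression is invariant.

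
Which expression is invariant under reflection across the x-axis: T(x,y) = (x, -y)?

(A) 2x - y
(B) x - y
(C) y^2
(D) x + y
C

The map is reflection across the x-axis: T(x,y) = (x, -y).
Substitute the transformed coordinates into each option and compare with the original:
(A) 2x - y  ->  2(x) - (-y) = 2x + y   [differs from 2x - y: not invariant]
(B) x - y  ->  (x) - (-y) = x + y   [differs from x - y: not invariant]
(C) y^2  ->  (-y)^2 = y^2   [equals y^2: invariant]
(D) x + y  ->  (x) + (-y) = x - y   [differs from x + y: not invariant]

Only option (C), y^2, is unchanged by the transformation.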